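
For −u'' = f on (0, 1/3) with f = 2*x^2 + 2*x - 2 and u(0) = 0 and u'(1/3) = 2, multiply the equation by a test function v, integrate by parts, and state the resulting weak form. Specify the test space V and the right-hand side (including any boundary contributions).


V = {v ∈ H^1(0, 1/3) : v(0) = 0} (test functions vanish at x = 0 where u is specified); weak form: ∫_0^1/3 u'v' dx = ∫_0^1/3 (2*x^2 + 2*x - 2) v dx + 2·v(1/3) for all v ∈ V.

Multiply both sides by a test function v and integrate from 0 to 1/3:
  ∫_0^1/3 −u''(x) v(x) dx = ∫_0^1/3 f(x) v(x) dx.
Integrate the LHS by parts once:
  ∫_0^1/3 −u'' v dx = −[u'(x) v(x)]_0^1/3 + ∫_0^1/3 u'(x) v'(x) dx.
Thus ∫_0^1/3 u'(x) v'(x) dx = ∫_0^1/3 f(x) v(x) dx + [u'(x) v(x)]_0^1/3.
Choose V so that boundary terms are either known or forced to vanish.
Mixed BC: u(0) = 0 (Dirichlet) and u'(1/3) = 2 (Neumann). Define V = {v ∈ H^1(0, 1/3) : v(0) = 0}. Then [u' v]_0^1/3 = u'(1/3)·v(1/3) − u'(0)·0 = 2·v(1/3).
Weak formulation: find u (satisfying any essential BC) such that ∫_0^1/3 u'(x) v'(x) dx = ∫_0^1/3 f v dx + 2·v(1/3) for all v ∈ V (Dirichlet at 0 absorbed into V; Neumann datum at x = 1/3 contributes the boundary term).
Substituting f(x) = 2*x^2 + 2*x - 2, the right-hand side is ∫_0^1/3 (2*x^2 + 2*x - 2) v dx + 2·v(1/3).


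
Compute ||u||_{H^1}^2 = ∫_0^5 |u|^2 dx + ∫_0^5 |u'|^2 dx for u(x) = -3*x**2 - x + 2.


||u||_{H^1}^2 = 46375/6

The H^1 norm (squared) on an interval (0, L) is
  ||u||_{H^1}^2 = ∫_0^L u(x)^2 dx + ∫_0^L u'(x)^2 dx.
Compute u'(x) = -6*x - 1.
Then u(x)^2 = 9*x**4 + 6*x**3 - 11*x**2 - 4*x + 4 and u'(x)^2 = 36*x**2 + 12*x + 1.
Integrate each monomial from 0 to 5 using ∫_0^5 c·x^n dx = c·5^(n+1)/(n+1):
  ∫_0^5 u(x)^2 dx = ∫_0^5 (9*x^4 + 6*x^3 - 11*x^2 - 4*x + 4) dx. Term by term:
    ∫_0^5 9*x^4 dx = 5625;  ∫_0^5 6*x^3 dx = 1875/2;  ∫_0^5 -11*x^2 dx = -1375/3;
    ∫_0^5 -4*x dx = -50;  ∫_0^5 4 dx = 20.
  Sum: 5625 + 1875/2 − 1375/3 − 50 + 20 = 36445/6.
  ∫_0^5 u'(x)^2 dx = ∫_0^5 (36*x^2 + 12*x + 1) dx. Term by term:
    ∫_0^5 36*x^2 dx = 1500;  ∫_0^5 12*x dx = 150;  ∫_0^5 1 dx = 5.
  Sum: 1500 + 150 + 5 = 1655.
Adding: ||u||_{H^1}^2 = 36445/6 + 1655 = 46375/6.


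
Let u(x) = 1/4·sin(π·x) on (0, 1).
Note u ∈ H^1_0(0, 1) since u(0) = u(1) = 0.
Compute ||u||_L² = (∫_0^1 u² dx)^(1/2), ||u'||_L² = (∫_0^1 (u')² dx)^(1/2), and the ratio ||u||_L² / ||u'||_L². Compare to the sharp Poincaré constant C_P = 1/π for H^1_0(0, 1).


||u||_L² / ||u'||_L² = 1/π = C_P.

u(x) = 1/4·sin(π·x), so u'(x) = π*cos(π*x)/4.
Writing u(x) = A·sin(kπx/L) with A = 1/4 and k = 1, use ∫_0^L sin²(kπx/L) dx = L/2 and ∫_0^L cos²(kπx/L) dx = L/2.
u² = 1/16·sin²(π·x) and (u')² = π^2/16·cos²(π·x), and each of sin², cos² integrates to L/2 = 1/2 over (0, 1).
∫_0^1 u² dx = 1/32, so ||u||_L² = sqrt(2)/8.
∫_0^1 (u')² dx = π^2/32, so ||u'||_L² = sqrt(2)*π/8.
Ratio ||u||_L² / ||u'||_L² = 1/π.
Sharp Poincaré constant on H^1_0(0, 1) is C_P = L/π = 1/π, achieved by sin(π·x).
This is the k = 1 eigenfunction (up to amplitude), so the ratio equals the sharp Poincaré constant exactly.


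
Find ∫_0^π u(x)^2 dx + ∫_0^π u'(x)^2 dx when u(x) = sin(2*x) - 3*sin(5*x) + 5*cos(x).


||u||_{H^1(0,π)}^2 = 80/3 + 289*π/2

u'(x) = -5*sin(x) + 2*cos(2*x) - 15*cos(5*x).
Expand u² and (u')² and integrate term by term on (0, π), using: for integers n ≥ 1, ∫_0^π sin²(nx) dx = ∫_0^π cos²(nx) dx = π/2; for n ≠ n', ∫_0^π sin(nx)sin(n'x) dx = ∫_0^π cos(nx)cos(n'x) dx = 0; and by product-to-sum, ∫_0^π sin(nx)cos(n'x) dx = ½∫_0^π [sin((n+n')x) + sin((n−n')x)] dx, which is 0 when n+n' is even and 2n/(n²−n'²) when n+n' is odd (it need not vanish on (0, π)).
  u² squared terms: (-3)²·∫sin(5x)² dx = 9·π/2 = 9*π/2;  (5)²·∫cos(x)² dx = 25·π/2 = 25*π/2;  (1)²·∫sin(2x)² dx = 1·π/2 = π/2.
  u² cross terms: 2·(-3)·(5)·∫sin(5x)·cos(x) dx = -30·(0) = 0;  2·(-3)·(1)·∫sin(5x)·sin(2x) dx = -6·(0) = 0;  2·(5)·(1)·∫cos(x)·sin(2x) dx = 10·(4/3) = 40/3.
  So ∫_0^π u² dx = 9*π/2 + 25*π/2 + π/2 + 0 + 0 + 40/3 = 40/3 + 35*π/2.
  (u')² squared terms: (-15)²·∫cos(5x)² dx = 225·π/2 = 225*π/2;  (-5)²·∫sin(x)² dx = 25·π/2 = 25*π/2;  (2)²·∫cos(2x)² dx = 4·π/2 = 2*π.
  (u')² cross terms: 2·(-15)·(-5)·∫cos(5x)·sin(x) dx = 150·(0) = 0;  2·(-15)·(2)·∫cos(5x)·cos(2x) dx = -60·(0) = 0;  2·(-5)·(2)·∫sin(x)·cos(2x) dx = -20·(-2/3) = 40/3.
  So ∫_0^π (u')² dx = 225*π/2 + 25*π/2 + 2*π + 0 + 0 + 40/3 = 40/3 + 127*π.
||u||_{H^1}^2 = (40/3 + 35*π/2) + (40/3 + 127*π) = 80/3 + 289*π/2.


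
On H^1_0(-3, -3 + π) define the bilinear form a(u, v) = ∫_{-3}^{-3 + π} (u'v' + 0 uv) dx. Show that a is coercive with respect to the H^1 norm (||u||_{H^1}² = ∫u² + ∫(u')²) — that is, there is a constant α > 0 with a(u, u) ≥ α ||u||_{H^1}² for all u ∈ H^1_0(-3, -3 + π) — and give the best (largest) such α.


α = 1/2

Coercivity of a(·,·) on H^1_0(-3, -3 + π) means a(u, u) ≥ α ||u||_{H^1}² for every u ∈ H^1_0.
The interval has length L = π, and Poincaré/coercivity depend only on L. Here a(u, u) = ∫(u')² + (0)·∫u².
Here c = 0, so a(u,u) = ∫(u')² alone. The condition a(u,u) ≥ α||u||_{H^1}² reads (1−α)∫(u')² ≥ (α−c)∫u². Any admissible α is ≤ 1 (rapidly oscillating u have ∫u²/∫(u')² → 0), and α = 1 would force 0 ≥ (1−c)∫u², impossible since c < 1; so 1−α > 0. By the sharp Poincaré inequality on H^1_0 of an interval of length L, ∫(u')² ≥ (π/L)²∫u² with equality for the first sine mode sin(π(x−x₀)/L) (x₀ the left endpoint), so the inequality holds for all u iff (1−α)(π/L)² ≥ α − c, i.e. α ≤ ((π/L)² + c)/((π/L)² + 1) = (1 + c(L/π)²)/(1 + (L/π)²). (Direct route, valid since c ≤ 0: Poincaré gives c∫u² ≥ c(L/π)²∫(u')², so a(u,u) ≥ (1 + c(L/π)²)∫(u')², while ||u||_{H^1}² ≤ (1 + (L/π)²)∫(u')²; dividing yields the same α.) With (π/L)² = 1 and c = 0, the largest admissible constant is α = ((π/L)² + c)/((π/L)² + 1).
Simplifying, α = 1/2.


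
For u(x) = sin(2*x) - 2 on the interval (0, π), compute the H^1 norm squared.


||u||_{H^1(0,π)}^2 = 13*π/2

u'(x) = 2*cos(2*x).
Expand u² and (u')² and integrate term by term on (0, π), using: for integers n ≥ 1, ∫_0^π sin²(nx) dx = ∫_0^π cos²(nx) dx = π/2; for n ≠ n', ∫_0^π sin(nx)sin(n'x) dx = ∫_0^π cos(nx)cos(n'x) dx = 0; and by product-to-sum, ∫_0^π sin(nx)cos(n'x) dx = ½∫_0^π [sin((n+n')x) + sin((n−n')x)] dx, which is 0 when n+n' is even and 2n/(n²−n'²) when n+n' is odd (it need not vanish on (0, π)). For the constant mode: ∫_0^π 1 dx = π, ∫_0^π cos(nx) dx = 0, ∫_0^π sin(nx) dx = (1−(−1)^n)/n.
  u² squared terms: (-2)²·∫1 dx = 4·π = 4*π;  (1)²·∫sin(2x)² dx = 1·π/2 = π/2.
  u² cross terms: 2·(-2)·(1)·∫1·sin(2x) dx = -4·(0) = 0.
  So ∫_0^π u² dx = 4*π + π/2 + 0 = 9*π/2.
  (u')² squared terms: (2)²·∫cos(2x)² dx = 4·π/2 = 2*π.
  So ∫_0^π (u')² dx = 2*π.
||u||_{H^1}^2 = (9*π/2) + (2*π) = 13*π/2.


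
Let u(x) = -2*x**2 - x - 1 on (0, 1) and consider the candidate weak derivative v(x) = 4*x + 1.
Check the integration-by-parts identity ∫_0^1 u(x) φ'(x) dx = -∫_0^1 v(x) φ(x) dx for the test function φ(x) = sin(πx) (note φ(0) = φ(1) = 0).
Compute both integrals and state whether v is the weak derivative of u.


LHS = 6/π, RHS = -6/π. No, v is not the weak derivative of u.

u(x) = -2*x**2 - x - 1, classical derivative u'(x) = -4*x - 1.
φ(x) = sin(πx), so φ'(x) = π*cos(π*x).
Note φ(0) = φ(1) = 0, so the boundary term u·φ vanishes.
LHS = ∫_0^1 u(x) φ'(x) dx = ∫_0^1 (-2*π*x^2*cos(π*x) - π*x*cos(π*x) - π*cos(π*x)) dx. Term by term:
  ∫_0^1 -π*cos(π*x) dx = 0;  ∫_0^1 -π*x*cos(π*x) dx = 2/π;  ∫_0^1 -2*π*x^2*cos(π*x) dx = 4/π.
Sum: 0 + 2/π + 4/π = 6/π.
So LHS = 6/π.
∫_0^1 v(x) φ(x) dx = ∫_0^1 (4*x*sin(π*x) + sin(π*x)) dx. Term by term:
  ∫_0^1 4*x*sin(π*x) dx = 4/π;  ∫_0^1 sin(π*x) dx = 2/π.
Sum: 4/π + 2/π = 6/π.
So RHS = -∫_0^1 v(x) φ(x) dx = -6/π.
LHS − RHS = 12/π ≠ 0, so the identity fails.
(For a valid weak derivative the identity must hold for EVERY test function, in particular this one. The failure shows v is NOT the weak derivative of u.)
Correct weak derivative would be u'(x) = -4*x - 1.


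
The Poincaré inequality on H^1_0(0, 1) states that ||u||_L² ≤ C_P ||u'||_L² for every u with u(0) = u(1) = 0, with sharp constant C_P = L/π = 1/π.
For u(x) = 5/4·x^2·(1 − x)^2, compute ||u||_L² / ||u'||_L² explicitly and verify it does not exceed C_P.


||u||_L² / ||u'||_L² = sqrt(3)/6 < C_P = 1/π.

u(x) = 5/4·x^2·(1 − x)^2, so u'(x) = 5*x*(x - 1)*(2*x - 1)/2.
u(x) = 5/4·x^2·(1 − x)^2 vanishes at x = 0 and x = 1, so u ∈ H^1_0(0, 1). Differentiate via the product rule and integrate the resulting polynomials term by term.
  ∫_0^1 u² dx = ∫_0^1 (25*x^8/16 - 25*x^7/4 + 75*x^6/8 - 25*x^5/4 + 25*x^4/16) dx. Term by term:
    ∫_0^1 25*x^8/16 dx = 25/144;  ∫_0^1 -25*x^7/4 dx = -25/32;  ∫_0^1 75*x^6/8 dx = 75/56;
    ∫_0^1 -25*x^5/4 dx = -25/24;  ∫_0^1 25*x^4/16 dx = 5/16.
  Sum: 25/144 − 25/32 + 75/56 − 25/24 + 5/16 = 5/2016.
  ∫_0^1 (u')² dx = ∫_0^1 (25*x^6 - 75*x^5 + 325*x^4/4 - 75*x^3/2 + 25*x^2/4) dx. Term by term:
    ∫_0^1 25*x^6 dx = 25/7;  ∫_0^1 -75*x^5 dx = -25/2;  ∫_0^1 325*x^4/4 dx = 65/4;
    ∫_0^1 -75*x^3/2 dx = -75/8;  ∫_0^1 25*x^2/4 dx = 25/12.
  Sum: 25/7 − 25/2 + 65/4 − 75/8 + 25/12 = 5/168.
∫_0^1 u² dx = 5/2016, so ||u||_L² = sqrt(70)/168.
∫_0^1 (u')² dx = 5/168, so ||u'||_L² = sqrt(210)/84.
Ratio ||u||_L² / ||u'||_L² = sqrt(3)/6.
Sharp Poincaré constant on H^1_0(0, 1) is C_P = L/π = 1/π, achieved by sin(π·x).
A polynomial bump cannot attain the sharp Poincaré constant (only the first sine eigenfunction does), so the ratio is strictly less than C_P, consistent with ||u||_L² ≤ C_P ||u'||_L².


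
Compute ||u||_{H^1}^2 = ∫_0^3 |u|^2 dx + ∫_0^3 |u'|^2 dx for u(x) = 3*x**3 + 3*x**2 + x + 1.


||u||_{H^1}^2 = 444936/35

The H^1 norm (squared) on an interval (0, L) is
  ||u||_{H^1}^2 = ∫_0^L u(x)^2 dx + ∫_0^L u'(x)^2 dx.
Compute u'(x) = 9*x**2 + 6*x + 1.
Then u(x)^2 = 9*x**6 + 18*x**5 + 15*x**4 + 12*x**3 + 7*x**2 + 2*x + 1 and u'(x)^2 = 81*x**4 + 108*x**3 + 54*x**2 + 12*x + 1.
Integrate each monomial from 0 to 3 using ∫_0^3 c·x^n dx = c·3^(n+1)/(n+1):
  ∫_0^3 u(x)^2 dx = ∫_0^3 (9*x^6 + 18*x^5 + 15*x^4 + 12*x^3 + 7*x^2 + 2*x + 1) dx. Term by term:
    ∫_0^3 9*x^6 dx = 19683/7;  ∫_0^3 18*x^5 dx = 2187;  ∫_0^3 15*x^4 dx = 729;
    ∫_0^3 12*x^3 dx = 243;  ∫_0^3 7*x^2 dx = 63;  ∫_0^3 2*x dx = 9;
    ∫_0^3 1 dx = 3.
  Sum: 19683/7 + 2187 + 729 + 243 + 63 + 9 + 3 = 42321/7.
  ∫_0^3 u'(x)^2 dx = ∫_0^3 (81*x^4 + 108*x^3 + 54*x^2 + 12*x + 1) dx. Term by term:
    ∫_0^3 81*x^4 dx = 19683/5;  ∫_0^3 108*x^3 dx = 2187;  ∫_0^3 54*x^2 dx = 486;
    ∫_0^3 12*x dx = 54;  ∫_0^3 1 dx = 3.
  Sum: 19683/5 + 2187 + 486 + 54 + 3 = 33333/5.
Adding: ||u||_{H^1}^2 = 42321/7 + 33333/5 = 444936/35.


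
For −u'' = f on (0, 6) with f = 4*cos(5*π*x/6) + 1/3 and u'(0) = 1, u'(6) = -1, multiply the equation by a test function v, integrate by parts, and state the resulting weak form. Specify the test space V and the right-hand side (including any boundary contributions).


V = H^1(0, 6) (v unrestricted at boundary; u is determined up to an additive constant); weak form: ∫_0^6 u'v' dx = ∫_0^6 (4*cos(5*π*x/6) + 1/3) v dx − v(6) − v(0) for all v ∈ V.

Multiply both sides by a test function v and integrate from 0 to 6:
  ∫_0^6 −u''(x) v(x) dx = ∫_0^6 f(x) v(x) dx.
Integrate the LHS by parts once:
  ∫_0^6 −u'' v dx = −[u'(x) v(x)]_0^6 + ∫_0^6 u'(x) v'(x) dx.
Thus ∫_0^6 u'(x) v'(x) dx = ∫_0^6 f(x) v(x) dx + [u'(x) v(x)]_0^6.
Choose V so that boundary terms are either known or forced to vanish.
u has inhomogeneous Neumann u'(0) = 1, u'(6) = -1. [u' v]_0^6 = (-1)·v(6) − (1)·v(0) = − v(6) − v(0). Take V = H^1(0, 6); boundary term becomes part of RHS.
Weak formulation: find u (satisfying any essential BC) such that ∫_0^6 u'(x) v'(x) dx = ∫_0^6 f v dx − v(6) − v(0) for all v ∈ V (Neumann data are natural BCs: they enter the RHS as boundary terms).
Substituting f(x) = 4*cos(5*π*x/6) + 1/3, the right-hand side is ∫_0^6 (4*cos(5*π*x/6) + 1/3) v dx − v(6) − v(0).
Compatibility check (pure Neumann): taking v ≡ 1 ∈ V gives 0 = ∫_0^6 f dx + (-1) − (1), i.e. ∫_0^6 f dx must equal u'(0) − u'(6) = 2. Indeed ∫_0^6 (4*cos(5*π*x/6) + 1/3) dx = 2, so the data are compatible. The solution is then unique only up to an additive constant (fix it e.g. by requiring ∫_0^6 u dx = 0).


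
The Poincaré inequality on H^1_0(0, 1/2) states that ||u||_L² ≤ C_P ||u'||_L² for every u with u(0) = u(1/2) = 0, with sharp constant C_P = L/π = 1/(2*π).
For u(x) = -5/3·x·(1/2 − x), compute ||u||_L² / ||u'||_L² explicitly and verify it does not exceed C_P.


||u||_L² / ||u'||_L² = sqrt(10)/20 < C_P = 1/(2*π).

u(x) = -5/3·x·(1/2 − x), so u'(x) = 10*x/3 - 5/6.
u(x) = -5/3·x·(1/2 − x) vanishes at x = 0 and x = 1/2, so u ∈ H^1_0(0, 1/2). Differentiate via the product rule and integrate the resulting polynomials term by term.
  ∫_0^1/2 u² dx = ∫_0^1/2 (25*x^4/9 - 25*x^3/9 + 25*x^2/36) dx. Term by term:
    ∫_0^1/2 25*x^4/9 dx = 5/288;  ∫_0^1/2 -25*x^3/9 dx = -25/576;  ∫_0^1/2 25*x^2/36 dx = 25/864.
  Sum: 5/288 − 25/576 + 25/864 = 5/1728.
  ∫_0^1/2 (u')² dx = ∫_0^1/2 (100*x^2/9 - 50*x/9 + 25/36) dx. Term by term:
    ∫_0^1/2 100*x^2/9 dx = 25/54;  ∫_0^1/2 -50*x/9 dx = -25/36;  ∫_0^1/2 25/36 dx = 25/72.
  Sum: 25/54 − 25/36 + 25/72 = 25/216.
∫_0^1/2 u² dx = 5/1728, so ||u||_L² = sqrt(15)/72.
∫_0^1/2 (u')² dx = 25/216, so ||u'||_L² = 5*sqrt(6)/36.
Ratio ||u||_L² / ||u'||_L² = sqrt(10)/20.
Sharp Poincaré constant on H^1_0(0, 1/2) is C_P = L/π = 1/(2*π), achieved by sin(2*π·x).
A polynomial bump cannot attain the sharp Poincaré constant (only the first sine eigenfunction does), so the ratio is strictly less than C_P, consistent with ||u||_L² ≤ C_P ||u'||_L².


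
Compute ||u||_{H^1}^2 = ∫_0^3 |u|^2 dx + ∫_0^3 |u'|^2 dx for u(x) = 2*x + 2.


||u||_{H^1}^2 = 96

The H^1 norm (squared) on an interval (0, L) is
  ||u||_{H^1}^2 = ∫_0^L u(x)^2 dx + ∫_0^L u'(x)^2 dx.
Compute u'(x) = 2.
Then u(x)^2 = 4*x**2 + 8*x + 4 and u'(x)^2 = 4.
Integrate each monomial from 0 to 3 using ∫_0^3 c·x^n dx = c·3^(n+1)/(n+1):
  ∫_0^3 u(x)^2 dx = ∫_0^3 (4*x^2 + 8*x + 4) dx. Term by term:
    ∫_0^3 4*x^2 dx = 36;  ∫_0^3 8*x dx = 36;  ∫_0^3 4 dx = 12.
  Sum: 36 + 36 + 12 = 84.
  ∫_0^3 u'(x)^2 dx = ∫_0^3 (4) dx. Term by term:
    ∫_0^3 4 dx = 12.
Adding: ||u||_{H^1}^2 = 84 + 12 = 96.


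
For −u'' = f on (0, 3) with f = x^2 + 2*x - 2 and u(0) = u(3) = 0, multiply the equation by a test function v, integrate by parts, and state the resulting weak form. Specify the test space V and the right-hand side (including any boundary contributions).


V = H^1_0(0, 3) (so v(0) = v(3) = 0); weak form: ∫_0^3 u'v' dx = ∫_0^3 (x^2 + 2*x - 2) v dx for all v ∈ V.

Multiply both sides by a test function v and integrate from 0 to 3:
  ∫_0^3 −u''(x) v(x) dx = ∫_0^3 f(x) v(x) dx.
Integrate the LHS by parts once:
  ∫_0^3 −u'' v dx = −[u'(x) v(x)]_0^3 + ∫_0^3 u'(x) v'(x) dx.
Thus ∫_0^3 u'(x) v'(x) dx = ∫_0^3 f(x) v(x) dx + [u'(x) v(x)]_0^3.
Choose V so that boundary terms are either known or forced to vanish.
u is Dirichlet: u(0) = u(3) = 0. Let V = H^1_0(0, 3); then v(0) = v(3) = 0, and [u' v]_0^3 = 0.
Weak formulation: find u (satisfying any essential BC) such that ∫_0^3 u'(x) v'(x) dx = ∫_0^3 f v dx for all v ∈ V.
Substituting f(x) = x^2 + 2*x - 2, the right-hand side is ∫_0^3 (x^2 + 2*x - 2) v dx.


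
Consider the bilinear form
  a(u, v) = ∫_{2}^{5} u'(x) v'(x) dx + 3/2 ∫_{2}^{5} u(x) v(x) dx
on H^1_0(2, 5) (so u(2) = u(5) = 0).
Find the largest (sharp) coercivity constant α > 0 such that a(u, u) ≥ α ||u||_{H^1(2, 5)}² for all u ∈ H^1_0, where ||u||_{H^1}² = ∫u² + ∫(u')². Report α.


α = 1

Coercivity of a(·,·) on H^1_0(2, 5) means a(u, u) ≥ α ||u||_{H^1}² for every u ∈ H^1_0.
The interval has length L = 3, and Poincaré/coercivity depend only on L. Here a(u, u) = ∫(u')² + (3/2)·∫u².
Here c = 3/2 ≥ 1, so a(u,u) = ∫(u')² + c∫u² ≥ ∫(u')² + ∫u² = ||u||_{H^1}², i.e. α = 1 works. No larger α is possible: a(u,u) ≥ α||u||_{H^1}² means (1−α)∫(u')² ≥ (α−c)∫u², and for the modes u_n = sin(nπ(x−x₀)/L) (x₀ the left endpoint) one has ∫u_n²/∫(u_n')² = (L/(nπ))² → 0, so a(u_n,u_n)/||u_n||_{H^1}² → 1. Hence the optimal constant is α = 1.
Therefore α = 1.


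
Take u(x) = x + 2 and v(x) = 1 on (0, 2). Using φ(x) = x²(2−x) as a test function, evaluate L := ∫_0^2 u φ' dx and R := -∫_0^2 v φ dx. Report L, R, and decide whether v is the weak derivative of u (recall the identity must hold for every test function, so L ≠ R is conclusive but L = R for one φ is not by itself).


LHS = -4/3, RHS = -4/3. Yes, v = u' weakly.

u(x) = x + 2, classical derivative u'(x) = 1.
φ(x) = x²(2−x), so φ'(x) = x*(4 - 3*x).
Note φ(0) = φ(2) = 0, so the boundary term u·φ vanishes.
LHS = ∫_0^2 u(x) φ'(x) dx = ∫_0^2 (-3*x^3 - 2*x^2 + 8*x) dx. Term by term:
  ∫_0^2 -3*x^3 dx = -12;  ∫_0^2 -2*x^2 dx = -16/3;  ∫_0^2 8*x dx = 16.
Sum: -12 − 16/3 + 16 = -4/3.
So LHS = -4/3.
∫_0^2 v(x) φ(x) dx = ∫_0^2 (-x^3 + 2*x^2) dx. Term by term:
  ∫_0^2 -x^3 dx = -4;  ∫_0^2 2*x^2 dx = 16/3.
Sum: -4 + 16/3 = 4/3.
So RHS = -∫_0^2 v(x) φ(x) dx = -4/3.
LHS = RHS, so the identity holds for this test φ.
Moreover u is smooth here and v(x) = u'(x) = 1 pointwise, so the identity holds for every test function. Hence v is the weak derivative of u.


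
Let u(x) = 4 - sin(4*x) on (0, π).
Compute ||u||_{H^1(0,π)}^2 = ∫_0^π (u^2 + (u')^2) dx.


||u||_{H^1(0,π)}^2 = 49*π/2

u'(x) = -4*cos(4*x).
Expand u² and (u')² and integrate term by term on (0, π), using: for integers n ≥ 1, ∫_0^π sin²(nx) dx = ∫_0^π cos²(nx) dx = π/2; for n ≠ n', ∫_0^π sin(nx)sin(n'x) dx = ∫_0^π cos(nx)cos(n'x) dx = 0; and by product-to-sum, ∫_0^π sin(nx)cos(n'x) dx = ½∫_0^π [sin((n+n')x) + sin((n−n')x)] dx, which is 0 when n+n' is even and 2n/(n²−n'²) when n+n' is odd (it need not vanish on (0, π)). For the constant mode: ∫_0^π 1 dx = π, ∫_0^π cos(nx) dx = 0, ∫_0^π sin(nx) dx = (1−(−1)^n)/n.
  u² squared terms: (4)²·∫1 dx = 16·π = 16*π;  (-1)²·∫sin(4x)² dx = 1·π/2 = π/2.
  u² cross terms: 2·(4)·(-1)·∫1·sin(4x) dx = -8·(0) = 0.
  So ∫_0^π u² dx = 16*π + π/2 + 0 = 33*π/2.
  (u')² squared terms: (-4)²·∫cos(4x)² dx = 16·π/2 = 8*π.
  So ∫_0^π (u')² dx = 8*π.
||u||_{H^1}^2 = (33*π/2) + (8*π) = 49*π/2.


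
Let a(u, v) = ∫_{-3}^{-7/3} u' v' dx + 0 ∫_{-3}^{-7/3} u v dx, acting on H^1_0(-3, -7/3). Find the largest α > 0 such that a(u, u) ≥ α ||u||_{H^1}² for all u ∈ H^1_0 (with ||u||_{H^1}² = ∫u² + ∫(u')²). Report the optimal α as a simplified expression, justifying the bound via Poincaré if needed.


α = 9*π^2/(4 + 9*π^2)

Coercivity of a(·,·) on H^1_0(-3, -7/3) means a(u, u) ≥ α ||u||_{H^1}² for every u ∈ H^1_0.
The interval has length L = 2/3, and Poincaré/coercivity depend only on L. Here a(u, u) = ∫(u')² + (0)·∫u².
Here c = 0, so a(u,u) = ∫(u')² alone. The condition a(u,u) ≥ α||u||_{H^1}² reads (1−α)∫(u')² ≥ (α−c)∫u². Any admissible α is ≤ 1 (rapidly oscillating u have ∫u²/∫(u')² → 0), and α = 1 would force 0 ≥ (1−c)∫u², impossible since c < 1; so 1−α > 0. By the sharp Poincaré inequality on H^1_0 of an interval of length L, ∫(u')² ≥ (π/L)²∫u² with equality for the first sine mode sin(π(x−x₀)/L) (x₀ the left endpoint), so the inequality holds for all u iff (1−α)(π/L)² ≥ α − c, i.e. α ≤ ((π/L)² + c)/((π/L)² + 1) = (1 + c(L/π)²)/(1 + (L/π)²). (Direct route, valid since c ≤ 0: Poincaré gives c∫u² ≥ c(L/π)²∫(u')², so a(u,u) ≥ (1 + c(L/π)²)∫(u')², while ||u||_{H^1}² ≤ (1 + (L/π)²)∫(u')²; dividing yields the same α.) With (π/L)² = 9*π^2/4 and c = 0, the largest admissible constant is α = ((π/L)² + c)/((π/L)² + 1).
Simplifying, α = 9*π^2/(4 + 9*π^2).


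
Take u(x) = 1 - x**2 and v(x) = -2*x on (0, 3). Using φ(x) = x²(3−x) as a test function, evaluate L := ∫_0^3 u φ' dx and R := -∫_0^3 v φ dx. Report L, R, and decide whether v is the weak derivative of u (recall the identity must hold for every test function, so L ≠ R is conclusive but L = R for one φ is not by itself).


LHS = 243/10, RHS = 243/10. Yes, v = u' weakly.

u(x) = 1 - x**2, classical derivative u'(x) = -2*x.
φ(x) = x²(3−x), so φ'(x) = 3*x*(2 - x).
Note φ(0) = φ(3) = 0, so the boundary term u·φ vanishes.
LHS = ∫_0^3 u(x) φ'(x) dx = ∫_0^3 (3*x^4 - 6*x^3 - 3*x^2 + 6*x) dx. Term by term:
  ∫_0^3 3*x^4 dx = 729/5;  ∫_0^3 -6*x^3 dx = -243/2;  ∫_0^3 -3*x^2 dx = -27;
  ∫_0^3 6*x dx = 27.
Sum: 729/5 − 243/2 − 27 + 27 = 243/10.
So LHS = 243/10.
∫_0^3 v(x) φ(x) dx = ∫_0^3 (2*x^4 - 6*x^3) dx. Term by term:
  ∫_0^3 2*x^4 dx = 486/5;  ∫_0^3 -6*x^3 dx = -243/2.
Sum: 486/5 − 243/2 = -243/10.
So RHS = -∫_0^3 v(x) φ(x) dx = 243/10.
LHS = RHS, so the identity holds for this test φ.
Moreover u is smooth here and v(x) = u'(x) = -2*x pointwise, so the identity holds for every test function. Hence v is the weak derivative of u.


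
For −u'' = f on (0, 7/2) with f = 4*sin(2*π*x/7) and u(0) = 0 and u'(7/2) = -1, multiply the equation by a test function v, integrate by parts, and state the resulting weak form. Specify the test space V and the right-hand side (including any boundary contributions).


V = {v ∈ H^1(0, 7/2) : v(0) = 0} (test functions vanish at x = 0 where u is specified); weak form: ∫_0^7/2 u'v' dx = ∫_0^7/2 (4*sin(2*π*x/7)) v dx − v(7/2) for all v ∈ V.

Multiply both sides by a test function v and integrate from 0 to 7/2:
  ∫_0^7/2 −u''(x) v(x) dx = ∫_0^7/2 f(x) v(x) dx.
Integrate the LHS by parts once:
  ∫_0^7/2 −u'' v dx = −[u'(x) v(x)]_0^7/2 + ∫_0^7/2 u'(x) v'(x) dx.
Thus ∫_0^7/2 u'(x) v'(x) dx = ∫_0^7/2 f(x) v(x) dx + [u'(x) v(x)]_0^7/2.
Choose V so that boundary terms are either known or forced to vanish.
Mixed BC: u(0) = 0 (Dirichlet) and u'(7/2) = -1 (Neumann). Define V = {v ∈ H^1(0, 7/2) : v(0) = 0}. Then [u' v]_0^7/2 = u'(7/2)·v(7/2) − u'(0)·0 = − v(7/2).
Weak formulation: find u (satisfying any essential BC) such that ∫_0^7/2 u'(x) v'(x) dx = ∫_0^7/2 f v dx − v(7/2) for all v ∈ V (Dirichlet at 0 absorbed into V; Neumann datum at x = 7/2 contributes the boundary term).
Substituting f(x) = 4*sin(2*π*x/7), the right-hand side is ∫_0^7/2 (4*sin(2*π*x/7)) v dx − v(7/2).


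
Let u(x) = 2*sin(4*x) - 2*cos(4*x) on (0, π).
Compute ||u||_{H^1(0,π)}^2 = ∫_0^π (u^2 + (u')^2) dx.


||u||_{H^1(0,π)}^2 = 68*π

u'(x) = 8*sin(4*x) + 8*cos(4*x).
Expand u² and (u')² and integrate term by term on (0, π), using: for integers n ≥ 1, ∫_0^π sin²(nx) dx = ∫_0^π cos²(nx) dx = π/2; for n ≠ n', ∫_0^π sin(nx)sin(n'x) dx = ∫_0^π cos(nx)cos(n'x) dx = 0; and by product-to-sum, ∫_0^π sin(nx)cos(n'x) dx = ½∫_0^π [sin((n+n')x) + sin((n−n')x)] dx, which is 0 when n+n' is even and 2n/(n²−n'²) when n+n' is odd (it need not vanish on (0, π)).
  u² squared terms: (-2)²·∫cos(4x)² dx = 4·π/2 = 2*π;  (2)²·∫sin(4x)² dx = 4·π/2 = 2*π.
  u² cross terms: 2·(-2)·(2)·∫cos(4x)·sin(4x) dx = -8·(0) = 0.
  So ∫_0^π u² dx = 2*π + 2*π + 0 = 4*π.
  (u')² squared terms: (8)²·∫cos(4x)² dx = 64·π/2 = 32*π;  (8)²·∫sin(4x)² dx = 64·π/2 = 32*π.
  (u')² cross terms: 2·(8)·(8)·∫cos(4x)·sin(4x) dx = 128·(0) = 0.
  So ∫_0^π (u')² dx = 32*π + 32*π + 0 = 64*π.
||u||_{H^1}^2 = (4*π) + (64*π) = 68*π.


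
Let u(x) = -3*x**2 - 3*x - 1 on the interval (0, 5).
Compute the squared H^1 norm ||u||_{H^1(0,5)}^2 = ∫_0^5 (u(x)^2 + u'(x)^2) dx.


||u||_{H^1}^2 = 22275/2

The H^1 norm (squared) on an interval (0, L) is
  ||u||_{H^1}^2 = ∫_0^L u(x)^2 dx + ∫_0^L u'(x)^2 dx.
Compute u'(x) = -6*x - 3.
Then u(x)^2 = 9*x**4 + 18*x**3 + 15*x**2 + 6*x + 1 and u'(x)^2 = 36*x**2 + 36*x + 9.
Integrate each monomial from 0 to 5 using ∫_0^5 c·x^n dx = c·5^(n+1)/(n+1):
  ∫_0^5 u(x)^2 dx = ∫_0^5 (9*x^4 + 18*x^3 + 15*x^2 + 6*x + 1) dx. Term by term:
    ∫_0^5 9*x^4 dx = 5625;  ∫_0^5 18*x^3 dx = 5625/2;  ∫_0^5 15*x^2 dx = 625;
    ∫_0^5 6*x dx = 75;  ∫_0^5 1 dx = 5.
  Sum: 5625 + 5625/2 + 625 + 75 + 5 = 18285/2.
  ∫_0^5 u'(x)^2 dx = ∫_0^5 (36*x^2 + 36*x + 9) dx. Term by term:
    ∫_0^5 36*x^2 dx = 1500;  ∫_0^5 36*x dx = 450;  ∫_0^5 9 dx = 45.
  Sum: 1500 + 450 + 45 = 1995.
Adding: ||u||_{H^1}^2 = 18285/2 + 1995 = 22275/2.


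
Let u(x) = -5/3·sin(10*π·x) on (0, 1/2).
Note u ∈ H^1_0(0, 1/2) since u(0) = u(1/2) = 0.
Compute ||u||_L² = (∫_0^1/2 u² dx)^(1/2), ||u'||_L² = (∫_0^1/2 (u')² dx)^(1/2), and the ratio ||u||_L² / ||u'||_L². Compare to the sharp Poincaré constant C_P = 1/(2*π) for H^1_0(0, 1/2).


||u||_L² / ||u'||_L² = 1/(10*π) < C_P = 1/(2*π).

u(x) = -5/3·sin(10*π·x), so u'(x) = -50*π*cos(10*π*x)/3.
Writing u(x) = A·sin(kπx/L) with A = -5/3 and k = 5, use ∫_0^L sin²(kπx/L) dx = L/2 and ∫_0^L cos²(kπx/L) dx = L/2.
u² = 25/9·sin²(10*π·x) and (u')² = 2500*π^2/9·cos²(10*π·x), and each of sin², cos² integrates to L/2 = 1/4 over (0, 1/2).
∫_0^1/2 u² dx = 25/36, so ||u||_L² = 5/6.
∫_0^1/2 (u')² dx = 625*π^2/9, so ||u'||_L² = 25*π/3.
Ratio ||u||_L² / ||u'||_L² = 1/(10*π).
Sharp Poincaré constant on H^1_0(0, 1/2) is C_P = L/π = 1/(2*π), achieved by sin(2*π·x).
This is the k = 5 harmonic; the ratio L/(kπ) is strictly less than C_P = L/π, consistent with the sharp inequality ||u||_L² ≤ C_P ||u'||_L².


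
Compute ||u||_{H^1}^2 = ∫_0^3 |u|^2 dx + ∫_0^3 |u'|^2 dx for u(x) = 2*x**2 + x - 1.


||u||_{H^1}^2 = 2127/5

The H^1 norm (squared) on an interval (0, L) is
  ||u||_{H^1}^2 = ∫_0^L u(x)^2 dx + ∫_0^L u'(x)^2 dx.
Compute u'(x) = 4*x + 1.
Then u(x)^2 = 4*x**4 + 4*x**3 - 3*x**2 - 2*x + 1 and u'(x)^2 = 16*x**2 + 8*x + 1.
Integrate each monomial from 0 to 3 using ∫_0^3 c·x^n dx = c·3^(n+1)/(n+1):
  ∫_0^3 u(x)^2 dx = ∫_0^3 (4*x^4 + 4*x^3 - 3*x^2 - 2*x + 1) dx. Term by term:
    ∫_0^3 4*x^4 dx = 972/5;  ∫_0^3 4*x^3 dx = 81;  ∫_0^3 -3*x^2 dx = -27;
    ∫_0^3 -2*x dx = -9;  ∫_0^3 1 dx = 3.
  Sum: 972/5 + 81 − 27 − 9 + 3 = 1212/5.
  ∫_0^3 u'(x)^2 dx = ∫_0^3 (16*x^2 + 8*x + 1) dx. Term by term:
    ∫_0^3 16*x^2 dx = 144;  ∫_0^3 8*x dx = 36;  ∫_0^3 1 dx = 3.
  Sum: 144 + 36 + 3 = 183.
Adding: ||u||_{H^1}^2 = 1212/5 + 183 = 2127/5.


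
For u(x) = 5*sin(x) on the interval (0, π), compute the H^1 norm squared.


||u||_{H^1(0,π)}^2 = 25*π

u'(x) = 5*cos(x).
Expand u² and (u')² and integrate term by term on (0, π), using: for integers n ≥ 1, ∫_0^π sin²(nx) dx = ∫_0^π cos²(nx) dx = π/2; for n ≠ n', ∫_0^π sin(nx)sin(n'x) dx = ∫_0^π cos(nx)cos(n'x) dx = 0; and by product-to-sum, ∫_0^π sin(nx)cos(n'x) dx = ½∫_0^π [sin((n+n')x) + sin((n−n')x)] dx, which is 0 when n+n' is even and 2n/(n²−n'²) when n+n' is odd (it need not vanish on (0, π)).
  u² squared terms: (5)²·∫sin(x)² dx = 25·π/2 = 25*π/2.
  So ∫_0^π u² dx = 25*π/2.
  (u')² squared terms: (5)²·∫cos(x)² dx = 25·π/2 = 25*π/2.
  So ∫_0^π (u')² dx = 25*π/2.
||u||_{H^1}^2 = (25*π/2) + (25*π/2) = 25*π.


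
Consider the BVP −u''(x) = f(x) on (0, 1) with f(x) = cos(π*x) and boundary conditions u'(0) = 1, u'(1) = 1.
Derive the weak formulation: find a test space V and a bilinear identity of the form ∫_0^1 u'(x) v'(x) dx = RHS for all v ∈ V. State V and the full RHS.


V = H^1(0, 1) (v unrestricted at boundary; u is determined up to an additive constant); weak form: ∫_0^1 u'v' dx = ∫_0^1 (cos(π*x)) v dx + v(1) − v(0) for all v ∈ V.

Multiply both sides by a test function v and integrate from 0 to 1:
  ∫_0^1 −u''(x) v(x) dx = ∫_0^1 f(x) v(x) dx.
Integrate the LHS by parts once:
  ∫_0^1 −u'' v dx = −[u'(x) v(x)]_0^1 + ∫_0^1 u'(x) v'(x) dx.
Thus ∫_0^1 u'(x) v'(x) dx = ∫_0^1 f(x) v(x) dx + [u'(x) v(x)]_0^1.
Choose V so that boundary terms are either known or forced to vanish.
u has inhomogeneous Neumann u'(0) = 1, u'(1) = 1. [u' v]_0^1 = (1)·v(1) − (1)·v(0) = v(1) − v(0). Take V = H^1(0, 1); boundary term becomes part of RHS.
Weak formulation: find u (satisfying any essential BC) such that ∫_0^1 u'(x) v'(x) dx = ∫_0^1 f v dx + v(1) − v(0) for all v ∈ V (Neumann data are natural BCs: they enter the RHS as boundary terms).
Substituting f(x) = cos(π*x), the right-hand side is ∫_0^1 (cos(π*x)) v dx + v(1) − v(0).
Compatibility check (pure Neumann): taking v ≡ 1 ∈ V gives 0 = ∫_0^1 f dx + (1) − (1), i.e. ∫_0^1 f dx must equal u'(0) − u'(1) = 0. Indeed ∫_0^1 (cos(π*x)) dx = 0, so the data are compatible. The solution is then unique only up to an additive constant (fix it e.g. by requiring ∫_0^1 u dx = 0).


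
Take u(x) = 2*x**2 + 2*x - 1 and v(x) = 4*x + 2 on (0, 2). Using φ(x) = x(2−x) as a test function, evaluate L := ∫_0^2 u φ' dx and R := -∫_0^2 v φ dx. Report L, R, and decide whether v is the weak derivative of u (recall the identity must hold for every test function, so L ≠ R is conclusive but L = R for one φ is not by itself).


LHS = -8, RHS = -8. Yes, v = u' weakly.

u(x) = 2*x**2 + 2*x - 1, classical derivative u'(x) = 4*x + 2.
φ(x) = x(2−x), so φ'(x) = 2 - 2*x.
Note φ(0) = φ(2) = 0, so the boundary term u·φ vanishes.
LHS = ∫_0^2 u(x) φ'(x) dx = ∫_0^2 (-4*x^3 + 6*x - 2) dx. Term by term:
  ∫_0^2 -4*x^3 dx = -16;  ∫_0^2 6*x dx = 12;  ∫_0^2 -2 dx = -4.
Sum: -16 + 12 − 4 = -8.
So LHS = -8.
∫_0^2 v(x) φ(x) dx = ∫_0^2 (-4*x^3 + 6*x^2 + 4*x) dx. Term by term:
  ∫_0^2 -4*x^3 dx = -16;  ∫_0^2 6*x^2 dx = 16;  ∫_0^2 4*x dx = 8.
Sum: -16 + 16 + 8 = 8.
So RHS = -∫_0^2 v(x) φ(x) dx = -8.
LHS = RHS, so the identity holds for this test φ.
Moreover u is smooth here and v(x) = u'(x) = 4*x + 2 pointwise, so the identity holds for every test function. Hence v is the weak derivative of u.


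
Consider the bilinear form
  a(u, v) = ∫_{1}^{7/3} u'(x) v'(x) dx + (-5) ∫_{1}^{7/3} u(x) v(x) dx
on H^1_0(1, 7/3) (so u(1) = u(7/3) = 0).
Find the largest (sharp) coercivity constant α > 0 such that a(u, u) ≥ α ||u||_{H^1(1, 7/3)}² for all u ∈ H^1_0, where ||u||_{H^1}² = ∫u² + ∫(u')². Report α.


α = (-80 + 9*π^2)/(16 + 9*π^2)

Coercivity of a(·,·) on H^1_0(1, 7/3) means a(u, u) ≥ α ||u||_{H^1}² for every u ∈ H^1_0.
The interval has length L = 4/3, and Poincaré/coercivity depend only on L. Here a(u, u) = ∫(u')² + (-5)·∫u².
Here c = -5 < 0 with |c| < (π/L)² = 9*π^2/16, so coercivity still holds. The condition a(u,u) ≥ α||u||_{H^1}² reads (1−α)∫(u')² ≥ (α−c)∫u². Any admissible α is ≤ 1 (rapidly oscillating u have ∫u²/∫(u')² → 0), and α = 1 would force 0 ≥ (1−c)∫u², impossible since c < 1; so 1−α > 0. By the sharp Poincaré inequality on H^1_0 of an interval of length L, ∫(u')² ≥ (π/L)²∫u² with equality for the first sine mode sin(π(x−x₀)/L) (x₀ the left endpoint), so the inequality holds for all u iff (1−α)(π/L)² ≥ α − c, i.e. α ≤ ((π/L)² + c)/((π/L)² + 1) = (1 + c(L/π)²)/(1 + (L/π)²). (Direct route, valid since c ≤ 0: Poincaré gives c∫u² ≥ c(L/π)²∫(u')², so a(u,u) ≥ (1 + c(L/π)²)∫(u')², while ||u||_{H^1}² ≤ (1 + (L/π)²)∫(u')²; dividing yields the same α.) With (π/L)² = 9*π^2/16 and c = -5, the largest admissible constant is α = ((π/L)² + c)/((π/L)² + 1).
Simplifying, α = (-80 + 9*π^2)/(16 + 9*π^2).


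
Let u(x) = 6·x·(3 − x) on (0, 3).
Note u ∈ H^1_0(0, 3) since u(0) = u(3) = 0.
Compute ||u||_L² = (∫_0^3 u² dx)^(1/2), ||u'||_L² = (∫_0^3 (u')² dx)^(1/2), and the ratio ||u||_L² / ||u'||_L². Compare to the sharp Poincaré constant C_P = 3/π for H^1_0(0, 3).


||u||_L² / ||u'||_L² = 3*sqrt(10)/10 < C_P = 3/π.

u(x) = 6·x·(3 − x), so u'(x) = 18 - 12*x.
u(x) = 6·x·(3 − x) vanishes at x = 0 and x = 3, so u ∈ H^1_0(0, 3). Differentiate via the product rule and integrate the resulting polynomials term by term.
  ∫_0^3 u² dx = ∫_0^3 (36*x^4 - 216*x^3 + 324*x^2) dx. Term by term:
    ∫_0^3 36*x^4 dx = 8748/5;  ∫_0^3 -216*x^3 dx = -4374;  ∫_0^3 324*x^2 dx = 2916.
  Sum: 8748/5 − 4374 + 2916 = 1458/5.
  ∫_0^3 (u')² dx = ∫_0^3 (144*x^2 - 432*x + 324) dx. Term by term:
    ∫_0^3 144*x^2 dx = 1296;  ∫_0^3 -432*x dx = -1944;  ∫_0^3 324 dx = 972.
  Sum: 1296 − 1944 + 972 = 324.
∫_0^3 u² dx = 1458/5, so ||u||_L² = 27*sqrt(10)/5.
∫_0^3 (u')² dx = 324, so ||u'||_L² = 18.
Ratio ||u||_L² / ||u'||_L² = 3*sqrt(10)/10.
Sharp Poincaré constant on H^1_0(0, 3) is C_P = L/π = 3/π, achieved by sin(π/3·x).
A polynomial bump cannot attain the sharp Poincaré constant (only the first sine eigenfunction does), so the ratio is strictly less than C_P, consistent with ||u||_L² ≤ C_P ||u'||_L².


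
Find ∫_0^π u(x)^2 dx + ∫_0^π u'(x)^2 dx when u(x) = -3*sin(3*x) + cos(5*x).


||u||_{H^1(0,π)}^2 = 58*π

u'(x) = -5*sin(5*x) - 9*cos(3*x).
Expand u² and (u')² and integrate term by term on (0, π), using: for integers n ≥ 1, ∫_0^π sin²(nx) dx = ∫_0^π cos²(nx) dx = π/2; for n ≠ n', ∫_0^π sin(nx)sin(n'x) dx = ∫_0^π cos(nx)cos(n'x) dx = 0; and by product-to-sum, ∫_0^π sin(nx)cos(n'x) dx = ½∫_0^π [sin((n+n')x) + sin((n−n')x)] dx, which is 0 when n+n' is even and 2n/(n²−n'²) when n+n' is odd (it need not vanish on (0, π)).
  u² squared terms: (-3)²·∫sin(3x)² dx = 9·π/2 = 9*π/2;  (1)²·∫cos(5x)² dx = 1·π/2 = π/2.
  u² cross terms: 2·(-3)·(1)·∫sin(3x)·cos(5x) dx = -6·(0) = 0.
  So ∫_0^π u² dx = 9*π/2 + π/2 + 0 = 5*π.
  (u')² squared terms: (-9)²·∫cos(3x)² dx = 81·π/2 = 81*π/2;  (-5)²·∫sin(5x)² dx = 25·π/2 = 25*π/2.
  (u')² cross terms: 2·(-9)·(-5)·∫cos(3x)·sin(5x) dx = 90·(0) = 0.
  So ∫_0^π (u')² dx = 81*π/2 + 25*π/2 + 0 = 53*π.
||u||_{H^1}^2 = (5*π) + (53*π) = 58*π.


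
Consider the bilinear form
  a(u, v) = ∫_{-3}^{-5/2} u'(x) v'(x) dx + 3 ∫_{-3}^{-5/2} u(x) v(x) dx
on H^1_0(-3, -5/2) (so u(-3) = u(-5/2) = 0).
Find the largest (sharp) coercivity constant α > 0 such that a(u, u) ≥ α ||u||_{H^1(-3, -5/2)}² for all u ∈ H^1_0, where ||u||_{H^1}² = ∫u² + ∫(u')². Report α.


α = 1

Coercivity of a(·,·) on H^1_0(-3, -5/2) means a(u, u) ≥ α ||u||_{H^1}² for every u ∈ H^1_0.
The interval has length L = 1/2, and Poincaré/coercivity depend only on L. Here a(u, u) = ∫(u')² + (3)·∫u².
Here c = 3 ≥ 1, so a(u,u) = ∫(u')² + c∫u² ≥ ∫(u')² + ∫u² = ||u||_{H^1}², i.e. α = 1 works. No larger α is possible: a(u,u) ≥ α||u||_{H^1}² means (1−α)∫(u')² ≥ (α−c)∫u², and for the modes u_n = sin(nπ(x−x₀)/L) (x₀ the left endpoint) one has ∫u_n²/∫(u_n')² = (L/(nπ))² → 0, so a(u_n,u_n)/||u_n||_{H^1}² → 1. Hence the optimal constant is α = 1.
Therefore α = 1.


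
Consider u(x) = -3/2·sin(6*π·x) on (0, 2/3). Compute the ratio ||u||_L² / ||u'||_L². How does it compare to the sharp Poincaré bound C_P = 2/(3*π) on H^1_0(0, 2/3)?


||u||_L² / ||u'||_L² = 1/(6*π) < C_P = 2/(3*π).

u(x) = -3/2·sin(6*π·x), so u'(x) = -9*π*cos(6*π*x).
Writing u(x) = A·sin(kπx/L) with A = -3/2 and k = 4, use ∫_0^L sin²(kπx/L) dx = L/2 and ∫_0^L cos²(kπx/L) dx = L/2.
u² = 9/4·sin²(6*π·x) and (u')² = 81*π^2·cos²(6*π·x), and each of sin², cos² integrates to L/2 = 1/3 over (0, 2/3).
∫_0^2/3 u² dx = 3/4, so ||u||_L² = sqrt(3)/2.
∫_0^2/3 (u')² dx = 27*π^2, so ||u'||_L² = 3*sqrt(3)*π.
Ratio ||u||_L² / ||u'||_L² = 1/(6*π).
Sharp Poincaré constant on H^1_0(0, 2/3) is C_P = L/π = 2/(3*π), achieved by sin(3*π/2·x).
This is the k = 4 harmonic; the ratio L/(kπ) is strictly less than C_P = L/π, consistent with the sharp inequality ||u||_L² ≤ C_P ||u'||_L².


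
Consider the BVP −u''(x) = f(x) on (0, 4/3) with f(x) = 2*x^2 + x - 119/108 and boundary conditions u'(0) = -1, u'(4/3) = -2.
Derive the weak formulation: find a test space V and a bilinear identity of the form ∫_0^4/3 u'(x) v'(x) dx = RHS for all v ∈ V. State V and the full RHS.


V = H^1(0, 4/3) (v unrestricted at boundary; u is determined up to an additive constant); weak form: ∫_0^4/3 u'v' dx = ∫_0^4/3 (2*x^2 + x - 119/108) v dx − 2·v(4/3) + v(0) for all v ∈ V.

Multiply both sides by a test function v and integrate from 0 to 4/3:
  ∫_0^4/3 −u''(x) v(x) dx = ∫_0^4/3 f(x) v(x) dx.
Integrate the LHS by parts once:
  ∫_0^4/3 −u'' v dx = −[u'(x) v(x)]_0^4/3 + ∫_0^4/3 u'(x) v'(x) dx.
Thus ∫_0^4/3 u'(x) v'(x) dx = ∫_0^4/3 f(x) v(x) dx + [u'(x) v(x)]_0^4/3.
Choose V so that boundary terms are either known or forced to vanish.
u has inhomogeneous Neumann u'(0) = -1, u'(4/3) = -2. [u' v]_0^4/3 = (-2)·v(4/3) − (-1)·v(0) = − 2·v(4/3) + v(0). Take V = H^1(0, 4/3); boundary term becomes part of RHS.
Weak formulation: find u (satisfying any essential BC) such that ∫_0^4/3 u'(x) v'(x) dx = ∫_0^4/3 f v dx − 2·v(4/3) + v(0) for all v ∈ V (Neumann data are natural BCs: they enter the RHS as boundary terms).
Substituting f(x) = 2*x^2 + x - 119/108, the right-hand side is ∫_0^4/3 (2*x^2 + x - 119/108) v dx − 2·v(4/3) + v(0).
Compatibility check (pure Neumann): taking v ≡ 1 ∈ V gives 0 = ∫_0^4/3 f dx + (-2) − (-1), i.e. ∫_0^4/3 f dx must equal u'(0) − u'(4/3) = 1. Indeed ∫_0^4/3 (2*x^2 + x - 119/108) dx = 1, so the data are compatible. The solution is then unique only up to an additive constant (fix it e.g. by requiring ∫_0^4/3 u dx = 0).


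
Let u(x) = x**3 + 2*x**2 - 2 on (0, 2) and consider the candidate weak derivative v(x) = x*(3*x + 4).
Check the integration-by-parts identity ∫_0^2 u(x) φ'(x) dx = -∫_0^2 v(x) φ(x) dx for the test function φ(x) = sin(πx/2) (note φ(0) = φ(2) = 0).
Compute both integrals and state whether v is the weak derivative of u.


LHS = -40/π + 96/π^3, RHS = -40/π + 96/π^3. Yes, v = u' weakly.

u(x) = x**3 + 2*x**2 - 2, classical derivative u'(x) = 3*x**2 + 4*x.
φ(x) = sin(πx/2), so φ'(x) = π*cos(π*x/2)/2.
Note φ(0) = φ(2) = 0, so the boundary term u·φ vanishes.
LHS = ∫_0^2 u(x) φ'(x) dx = ∫_0^2 (π*x^3*cos(π*x/2)/2 + π*x^2*cos(π*x/2) - π*cos(π*x/2)) dx. Term by term:
  ∫_0^2 -π*cos(π*x/2) dx = 0;  ∫_0^2 π*x^2*cos(π*x/2) dx = -16/π;  ∫_0^2 π*x^3*cos(π*x/2)/2 dx = -24/π + 96/π^3.
Sum: 0 − 16/π + -24/π + 96/π^3 = -40/π + 96/π^3.
So LHS = -40/π + 96/π^3.
∫_0^2 v(x) φ(x) dx = ∫_0^2 (3*x^2*sin(π*x/2) + 4*x*sin(π*x/2)) dx. Term by term:
  ∫_0^2 3*x^2*sin(π*x/2) dx = -96/π^3 + 24/π;  ∫_0^2 4*x*sin(π*x/2) dx = 16/π.
Sum: -96/π^3 + 24/π + 16/π = -96/π^3 + 40/π.
So RHS = -∫_0^2 v(x) φ(x) dx = -40/π + 96/π^3.
LHS = RHS, so the identity holds for this test φ.
Moreover u is smooth here and v(x) = u'(x) = 3*x**2 + 4*x pointwise, so the identity holds for every test function. Hence v is the weak derivative of u.


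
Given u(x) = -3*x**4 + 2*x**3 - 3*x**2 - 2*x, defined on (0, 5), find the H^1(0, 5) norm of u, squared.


||u||_{H^1}^2 = 124198315/42

The H^1 norm (squared) on an interval (0, L) is
  ||u||_{H^1}^2 = ∫_0^L u(x)^2 dx + ∫_0^L u'(x)^2 dx.
Compute u'(x) = -12*x**3 + 6*x**2 - 6*x - 2.
Then u(x)^2 = 9*x**8 - 12*x**7 + 22*x**6 + x**4 + 12*x**3 + 4*x**2 and u'(x)^2 = 144*x**6 - 144*x**5 + 180*x**4 - 24*x**3 + 12*x**2 + 24*x + 4.
Integrate each monomial from 0 to 5 using ∫_0^5 c·x^n dx = c·5^(n+1)/(n+1):
  ∫_0^5 u(x)^2 dx = ∫_0^5 (9*x^8 - 12*x^7 + 22*x^6 + x^4 + 12*x^3 + 4*x^2) dx. Term by term:
    ∫_0^5 9*x^8 dx = 1953125;  ∫_0^5 -12*x^7 dx = -1171875/2;  ∫_0^5 22*x^6 dx = 1718750/7;
    ∫_0^5 x^4 dx = 625;  ∫_0^5 12*x^3 dx = 1875;  ∫_0^5 4*x^2 dx = 500/3.
  Sum: 1953125 − 1171875/2 + 1718750/7 + 625 + 1875 + 500/3 = 67846375/42.
  ∫_0^5 u'(x)^2 dx = ∫_0^5 (144*x^6 - 144*x^5 + 180*x^4 - 24*x^3 + 12*x^2 + 24*x + 4) dx. Term by term:
    ∫_0^5 144*x^6 dx = 11250000/7;  ∫_0^5 -144*x^5 dx = -375000;  ∫_0^5 180*x^4 dx = 112500;
    ∫_0^5 -24*x^3 dx = -3750;  ∫_0^5 12*x^2 dx = 500;  ∫_0^5 24*x dx = 300;
    ∫_0^5 4 dx = 20.
  Sum: 11250000/7 − 375000 + 112500 − 3750 + 500 + 300 + 20 = 9391990/7.
Adding: ||u||_{H^1}^2 = 67846375/42 + 9391990/7 = 124198315/42.
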